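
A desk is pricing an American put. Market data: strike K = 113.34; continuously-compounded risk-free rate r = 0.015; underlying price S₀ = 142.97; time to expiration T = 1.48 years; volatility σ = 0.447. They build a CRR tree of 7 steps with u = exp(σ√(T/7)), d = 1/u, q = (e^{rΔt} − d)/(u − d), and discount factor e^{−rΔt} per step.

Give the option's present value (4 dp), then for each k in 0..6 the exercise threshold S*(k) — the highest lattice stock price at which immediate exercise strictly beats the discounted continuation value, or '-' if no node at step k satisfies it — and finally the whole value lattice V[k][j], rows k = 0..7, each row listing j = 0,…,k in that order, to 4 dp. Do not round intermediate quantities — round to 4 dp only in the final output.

params: Δt=0.21143 u=1.22818 d=0.81421 q=0.45647 e^(-rΔt)=0.99683
t_7 payoffs: 79.4243 62.1803 36.1689 0.0000 0.0000 0.0000 0.0000 0.0000
t_6: node(6,0) S=41.6547 payoff=71.6853 vs cont=71.3264 → 71.6853 [stop]  node(6,1) S=62.8335 payoff=50.5065 vs cont=50.1476 → 50.5065 [stop]  node(6,2) S=94.7803 payoff=18.5597 vs cont=19.5967 → 19.5967 [wait]  node(6,3) S=142.9700 payoff=0.0000 vs cont=0.0000 → 0.0000 [wait]  node(6,4) S=215.6611 payoff=0.0000 vs cont=0.0000 → 0.0000 [wait]  node(6,5) S=325.3110 payoff=0.0000 vs cont=0.0000 → 0.0000 [wait]  node(6,6) S=490.7108 payoff=0.0000 vs cont=0.0000 → 0.0000 [wait]  ⇒ S*(6)=62.8335
t_5: node(5,0) S=51.1597 payoff=62.1803 vs cont=61.8215 → 62.1803 [stop]  node(5,1) S=77.1711 payoff=36.1689 vs cont=36.2819 → 36.2819 [wait]  node(5,2) S=116.4076 payoff=0.0000 vs cont=10.6177 → 10.6177 [wait]  node(5,3) S=175.5935 payoff=0.0000 vs cont=0.0000 → 0.0000 [wait]  node(5,4) S=264.8715 payoff=0.0000 vs cont=0.0000 → 0.0000 [wait]  node(5,5) S=399.5418 payoff=0.0000 vs cont=0.0000 → 0.0000 [wait]  ⇒ S*(5)=51.1597
t_4: node(4,0) S=62.8335 payoff=50.5065 vs cont=50.1990 → 50.5065 [stop]  node(4,1) S=94.7803 payoff=18.5597 vs cont=24.4892 → 24.4892 [wait]  node(4,2) S=142.9700 payoff=0.0000 vs cont=5.7528 → 5.7528 [wait]  node(4,3) S=215.6611 payoff=0.0000 vs cont=0.0000 → 0.0000 [wait]  node(4,4) S=325.3110 payoff=0.0000 vs cont=0.0000 → 0.0000 [wait]  ⇒ S*(4)=62.8335
t_3: node(3,0) S=77.1711 payoff=36.1689 vs cont=38.5081 → 38.5081 [wait]  node(3,1) S=116.4076 payoff=0.0000 vs cont=15.8861 → 15.8861 [wait]  node(3,2) S=175.5935 payoff=0.0000 vs cont=3.1169 → 3.1169 [wait]  node(3,3) S=264.8715 payoff=0.0000 vs cont=0.0000 → 0.0000 [wait]  ⇒ S*(3)=-
t_2: node(2,0) S=94.7803 payoff=18.5597 vs cont=28.0926 → 28.0926 [wait]  node(2,1) S=142.9700 payoff=0.0000 vs cont=10.0255 → 10.0255 [wait]  node(2,2) S=215.6611 payoff=0.0000 vs cont=1.6888 → 1.6888 [wait]  ⇒ S*(2)=-
t_1: node(1,0) S=116.4076 payoff=0.0000 vs cont=19.7827 → 19.7827 [wait]  node(1,1) S=175.5935 payoff=0.0000 vs cont=6.2004 → 6.2004 [wait]  ⇒ S*(1)=-
t_0: node(0,0) S=142.9700 payoff=0.0000 vs cont=13.5398 → 13.5398 [wait]  ⇒ S*(0)=-

price = 13.5398
boundary = - - - - 62.8335 51.1597 62.8335
tree:
13.5398
19.7827 6.2004
28.0926 10.0255 1.6888
38.5081 15.8861 3.1169 0.0000
50.5065 24.4892 5.7528 0.0000 0.0000
62.1803 36.2819 10.6177 0.0000 0.0000 0.0000
71.6853 50.5065 19.5967 0.0000 0.0000 0.0000 0.0000
79.4243 62.1803 36.1689 0.0000 0.0000 0.0000 0.0000 0.0000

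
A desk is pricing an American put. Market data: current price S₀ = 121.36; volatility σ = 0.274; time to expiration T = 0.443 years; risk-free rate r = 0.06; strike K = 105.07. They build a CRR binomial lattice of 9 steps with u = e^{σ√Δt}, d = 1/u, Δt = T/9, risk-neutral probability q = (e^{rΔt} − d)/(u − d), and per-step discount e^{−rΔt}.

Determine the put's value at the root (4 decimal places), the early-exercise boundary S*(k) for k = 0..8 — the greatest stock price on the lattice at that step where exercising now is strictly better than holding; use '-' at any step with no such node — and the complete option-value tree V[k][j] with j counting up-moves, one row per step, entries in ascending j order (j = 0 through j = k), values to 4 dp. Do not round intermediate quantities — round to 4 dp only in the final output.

price = 2.0692
boundary = - - - - - - 84.2697 89.5513 95.1640
tree:
2.0692
3.2724 0.9212
5.0580 1.5698 0.3012
7.6094 2.6274 0.5592 0.0542
11.0850 4.3025 1.0277 0.1107 0.0000
15.5375 6.8564 1.8651 0.2262 0.0000 0.0000
20.8003 10.5535 3.3315 0.4621 0.0000 0.0000 0.0000
25.7705 15.5187 5.8276 0.9442 0.0000 0.0000 0.0000 0.0000
30.4475 20.8003 9.9060 1.9291 0.0000 0.0000 0.0000 0.0000 0.0000
34.8486 25.7705 15.5187 3.9415 0.0000 0.0000 0.0000 0.0000 0.0000 0.0000

Δt=0.04922  u=1.06268  d=0.94102  q=0.50912  discount=0.99705
step 9 (expiry): payoffs max(K−S,0) = 34.8486 25.7705 15.5187 3.9415 0.0000 0.0000 0.0000 0.0000 0.0000 0.0000
step 8: (k=8,j=0): S=74.6225, (K−S)⁺=30.4475, hold=30.1376 ⇒ V=30.4475 exercise | (k=8,j=1): S=84.2697, (K−S)⁺=20.8003, hold=20.4905 ⇒ V=20.8003 exercise | (k=8,j=2): S=95.1640, (K−S)⁺=9.9060, hold=9.5961 ⇒ V=9.9060 exercise | (k=8,j=3): S=107.4668, (K−S)⁺=0.0000, hold=1.9291 ⇒ V=1.9291 continue | (k=8,j=4): S=121.3600, (K−S)⁺=0.0000, hold=0.0000 ⇒ V=0.0000 continue | (k=8,j=5): S=137.0493, (K−S)⁺=0.0000, hold=0.0000 ⇒ V=0.0000 continue | (k=8,j=6): S=154.7670, (K−S)⁺=0.0000, hold=0.0000 ⇒ V=0.0000 continue | (k=8,j=7): S=174.7752, (K−S)⁺=0.0000, hold=0.0000 ⇒ V=0.0000 continue | (k=8,j=8): S=197.3700, (K−S)⁺=0.0000, hold=0.0000 ⇒ V=0.0000 continue  boundary S*=95.1640
step 7: (k=7,j=0): S=79.2995, (K−S)⁺=25.7705, hold=25.4606 ⇒ V=25.7705 exercise | (k=7,j=1): S=89.5513, (K−S)⁺=15.5187, hold=15.2088 ⇒ V=15.5187 exercise | (k=7,j=2): S=101.1285, (K−S)⁺=3.9415, hold=5.8276 ⇒ V=5.8276 continue | (k=7,j=3): S=114.2023, (K−S)⁺=0.0000, hold=0.9442 ⇒ V=0.9442 continue | (k=7,j=4): S=128.9663, (K−S)⁺=0.0000, hold=0.0000 ⇒ V=0.0000 continue | (k=7,j=5): S=145.6390, (K−S)⁺=0.0000, hold=0.0000 ⇒ V=0.0000 continue | (k=7,j=6): S=164.4671, (K−S)⁺=0.0000, hold=0.0000 ⇒ V=0.0000 continue | (k=7,j=7): S=185.7293, (K−S)⁺=0.0000, hold=0.0000 ⇒ V=0.0000 continue  boundary S*=89.5513
step 6: (k=6,j=0): S=84.2697, (K−S)⁺=20.8003, hold=20.4905 ⇒ V=20.8003 exercise | (k=6,j=1): S=95.1640, (K−S)⁺=9.9060, hold=10.5535 ⇒ V=10.5535 continue | (k=6,j=2): S=107.4668, (K−S)⁺=0.0000, hold=3.3315 ⇒ V=3.3315 continue | (k=6,j=3): S=121.3600, (K−S)⁺=0.0000, hold=0.4621 ⇒ V=0.4621 continue | (k=6,j=4): S=137.0493, (K−S)⁺=0.0000, hold=0.0000 ⇒ V=0.0000 continue | (k=6,j=5): S=154.7670, (K−S)⁺=0.0000, hold=0.0000 ⇒ V=0.0000 continue | (k=6,j=6): S=174.7752, (K−S)⁺=0.0000, hold=0.0000 ⇒ V=0.0000 continue  boundary S*=84.2697
step 5: (k=5,j=0): S=89.5513, (K−S)⁺=15.5187, hold=15.5375 ⇒ V=15.5375 continue | (k=5,j=1): S=101.1285, (K−S)⁺=3.9415, hold=6.8564 ⇒ V=6.8564 continue | (k=5,j=2): S=114.2023, (K−S)⁺=0.0000, hold=1.8651 ⇒ V=1.8651 continue | (k=5,j=3): S=128.9663, (K−S)⁺=0.0000, hold=0.2262 ⇒ V=0.2262 continue | (k=5,j=4): S=145.6390, (K−S)⁺=0.0000, hold=0.0000 ⇒ V=0.0000 continue | (k=5,j=5): S=164.4671, (K−S)⁺=0.0000, hold=0.0000 ⇒ V=0.0000 continue  boundary S*=-
step 4: (k=4,j=0): S=95.1640, (K−S)⁺=9.9060, hold=11.0850 ⇒ V=11.0850 continue | (k=4,j=1): S=107.4668, (K−S)⁺=0.0000, hold=4.3025 ⇒ V=4.3025 continue | (k=4,j=2): S=121.3600, (K−S)⁺=0.0000, hold=1.0277 ⇒ V=1.0277 continue | (k=4,j=3): S=137.0493, (K−S)⁺=0.0000, hold=0.1107 ⇒ V=0.1107 continue | (k=4,j=4): S=154.7670, (K−S)⁺=0.0000, hold=0.0000 ⇒ V=0.0000 continue  boundary S*=-
step 3: (k=3,j=0): S=101.1285, (K−S)⁺=3.9415, hold=7.6094 ⇒ V=7.6094 continue | (k=3,j=1): S=114.2023, (K−S)⁺=0.0000, hold=2.6274 ⇒ V=2.6274 continue | (k=3,j=2): S=128.9663, (K−S)⁺=0.0000, hold=0.5592 ⇒ V=0.5592 continue | (k=3,j=3): S=145.6390, (K−S)⁺=0.0000, hold=0.0542 ⇒ V=0.0542 continue  boundary S*=-
step 2: (k=2,j=0): S=107.4668, (K−S)⁺=0.0000, hold=5.0580 ⇒ V=5.0580 continue | (k=2,j=1): S=121.3600, (K−S)⁺=0.0000, hold=1.5698 ⇒ V=1.5698 continue | (k=2,j=2): S=137.0493, (K−S)⁺=0.0000, hold=0.3012 ⇒ V=0.3012 continue  boundary S*=-
step 1: (k=1,j=0): S=114.2023, (K−S)⁺=0.0000, hold=3.2724 ⇒ V=3.2724 continue | (k=1,j=1): S=128.9663, (K−S)⁺=0.0000, hold=0.9212 ⇒ V=0.9212 continue  boundary S*=-
step 0: (k=0,j=0): S=121.3600, (K−S)⁺=0.0000, hold=2.0692 ⇒ V=2.0692 continue  boundary S*=-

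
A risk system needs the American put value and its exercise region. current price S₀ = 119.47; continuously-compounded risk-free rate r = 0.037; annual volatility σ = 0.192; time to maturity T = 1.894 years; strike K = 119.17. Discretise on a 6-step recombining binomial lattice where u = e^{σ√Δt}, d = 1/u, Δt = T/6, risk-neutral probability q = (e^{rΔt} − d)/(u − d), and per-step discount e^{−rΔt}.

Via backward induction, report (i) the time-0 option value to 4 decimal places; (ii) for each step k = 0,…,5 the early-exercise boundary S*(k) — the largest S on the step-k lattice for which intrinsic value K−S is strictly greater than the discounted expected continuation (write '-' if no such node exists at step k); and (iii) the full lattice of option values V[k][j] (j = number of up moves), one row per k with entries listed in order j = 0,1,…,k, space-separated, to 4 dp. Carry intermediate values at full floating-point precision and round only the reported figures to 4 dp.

price = 9.0749
boundary = - - 96.2855 86.4395 96.2855 107.2531
tree:
9.0749
14.7054 4.2317
22.8845 7.7039 1.2145
32.7305 13.5912 2.6001 0.0000
41.5698 22.8845 5.5665 0.0000 0.0000
49.5051 32.7305 11.9169 0.0000 0.0000 0.0000
56.6290 41.5698 22.8845 0.0000 0.0000 0.0000 0.0000

Δt=0.31567  u=1.11391  d=0.89774  q=0.52741  discount=0.98839
step 6 (expiry): payoffs max(K−S,0) = 56.6290 41.5698 22.8845 0.0000 0.0000 0.0000 0.0000
step 5: (k=5,j=0): S=69.6649, (K−S)⁺=49.5051, hold=48.1213 ⇒ V=49.5051 exercise | (k=5,j=1): S=86.4395, (K−S)⁺=32.7305, hold=31.3468 ⇒ V=32.7305 exercise | (k=5,j=2): S=107.2531, (K−S)⁺=11.9169, hold=10.6895 ⇒ V=11.9169 exercise | (k=5,j=3): S=133.0785, (K−S)⁺=0.0000, hold=0.0000 ⇒ V=0.0000 continue | (k=5,j=4): S=165.1223, (K−S)⁺=0.0000, hold=0.0000 ⇒ V=0.0000 continue | (k=5,j=5): S=204.8819, (K−S)⁺=0.0000, hold=0.0000 ⇒ V=0.0000 continue  boundary S*=107.2531
step 4: (k=4,j=0): S=77.6002, (K−S)⁺=41.5698, hold=40.1860 ⇒ V=41.5698 exercise | (k=4,j=1): S=96.2855, (K−S)⁺=22.8845, hold=21.5007 ⇒ V=22.8845 exercise | (k=4,j=2): S=119.4700, (K−S)⁺=0.0000, hold=5.5665 ⇒ V=5.5665 continue | (k=4,j=3): S=148.2371, (K−S)⁺=0.0000, hold=0.0000 ⇒ V=0.0000 continue | (k=4,j=4): S=183.9309, (K−S)⁺=0.0000, hold=0.0000 ⇒ V=0.0000 continue  boundary S*=96.2855
step 3: (k=3,j=0): S=86.4395, (K−S)⁺=32.7305, hold=31.3468 ⇒ V=32.7305 exercise | (k=3,j=1): S=107.2531, (K−S)⁺=11.9169, hold=13.5912 ⇒ V=13.5912 continue | (k=3,j=2): S=133.0785, (K−S)⁺=0.0000, hold=2.6001 ⇒ V=2.6001 continue | (k=3,j=3): S=165.1223, (K−S)⁺=0.0000, hold=0.0000 ⇒ V=0.0000 continue  boundary S*=86.4395
step 2: (k=2,j=0): S=96.2855, (K−S)⁺=22.8845, hold=22.3735 ⇒ V=22.8845 exercise | (k=2,j=1): S=119.4700, (K−S)⁺=0.0000, hold=7.7039 ⇒ V=7.7039 continue | (k=2,j=2): S=148.2371, (K−S)⁺=0.0000, hold=1.2145 ⇒ V=1.2145 continue  boundary S*=96.2855
step 1: (k=1,j=0): S=107.2531, (K−S)⁺=11.9169, hold=14.7054 ⇒ V=14.7054 continue | (k=1,j=1): S=133.0785, (K−S)⁺=0.0000, hold=4.2317 ⇒ V=4.2317 continue  boundary S*=-
step 0: (k=0,j=0): S=119.4700, (K−S)⁺=0.0000, hold=9.0749 ⇒ V=9.0749 continue  boundary S*=-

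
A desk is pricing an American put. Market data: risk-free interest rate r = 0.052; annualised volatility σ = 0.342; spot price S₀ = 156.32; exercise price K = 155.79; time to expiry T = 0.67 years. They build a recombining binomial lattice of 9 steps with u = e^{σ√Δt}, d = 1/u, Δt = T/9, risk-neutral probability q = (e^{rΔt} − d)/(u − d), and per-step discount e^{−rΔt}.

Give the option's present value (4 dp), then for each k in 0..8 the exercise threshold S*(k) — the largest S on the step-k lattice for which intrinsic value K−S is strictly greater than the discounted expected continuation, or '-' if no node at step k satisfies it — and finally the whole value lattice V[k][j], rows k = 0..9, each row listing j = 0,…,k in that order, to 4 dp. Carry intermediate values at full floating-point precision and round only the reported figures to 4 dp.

price = 15.2612
boundary = - - - - 107.6250 118.1513 107.6250 118.1513 129.7071
tree:
15.2612
21.3075 9.2716
28.9010 13.8020 4.7669
37.9631 19.9710 7.6772 1.8638
48.1650 27.9524 12.0632 3.3060 0.4212
57.7535 37.6387 18.3843 5.7711 0.8414 0.0000
66.4877 48.1650 26.9596 9.8642 1.6808 0.0000 0.0000
74.4438 57.7535 37.6387 16.3808 3.3575 0.0000 0.0000 0.0000
81.6911 66.4877 48.1650 26.0829 6.7067 0.0000 0.0000 0.0000 0.0000
88.2927 74.4438 57.7535 37.6387 13.3968 0.0000 0.0000 0.0000 0.0000 0.0000

Δt=0.07444  u=1.09781  d=0.91091  q=0.49744  discount=0.99614
step 9 (expiry): payoffs max(K−S,0) = 88.2927 74.4438 57.7535 37.6387 13.3968 0.0000 0.0000 0.0000 0.0000 0.0000
step 8: (k=8,j=0): S=74.0989, (K−S)⁺=81.6911, hold=81.0892 ⇒ V=81.6911 exercise | (k=8,j=1): S=89.3023, (K−S)⁺=66.4877, hold=65.8858 ⇒ V=66.4877 exercise | (k=8,j=2): S=107.6250, (K−S)⁺=48.1650, hold=47.5631 ⇒ V=48.1650 exercise | (k=8,j=3): S=129.7071, (K−S)⁺=26.0829, hold=25.4809 ⇒ V=26.0829 exercise | (k=8,j=4): S=156.3200, (K−S)⁺=0.0000, hold=6.7067 ⇒ V=6.7067 continue | (k=8,j=5): S=188.3932, (K−S)⁺=0.0000, hold=0.0000 ⇒ V=0.0000 continue | (k=8,j=6): S=227.0471, (K−S)⁺=0.0000, hold=0.0000 ⇒ V=0.0000 continue | (k=8,j=7): S=273.6318, (K−S)⁺=0.0000, hold=0.0000 ⇒ V=0.0000 continue | (k=8,j=8): S=329.7746, (K−S)⁺=0.0000, hold=0.0000 ⇒ V=0.0000 continue  boundary S*=129.7071
step 7: (k=7,j=0): S=81.3462, (K−S)⁺=74.4438, hold=73.8419 ⇒ V=74.4438 exercise | (k=7,j=1): S=98.0365, (K−S)⁺=57.7535, hold=57.1516 ⇒ V=57.7535 exercise | (k=7,j=2): S=118.1513, (K−S)⁺=37.6387, hold=37.0368 ⇒ V=37.6387 exercise | (k=7,j=3): S=142.3932, (K−S)⁺=13.3968, hold=16.3808 ⇒ V=16.3808 continue | (k=7,j=4): S=171.6089, (K−S)⁺=0.0000, hold=3.3575 ⇒ V=3.3575 continue | (k=7,j=5): S=206.8190, (K−S)⁺=0.0000, hold=0.0000 ⇒ V=0.0000 continue | (k=7,j=6): S=249.2535, (K−S)⁺=0.0000, hold=0.0000 ⇒ V=0.0000 continue | (k=7,j=7): S=300.3944, (K−S)⁺=0.0000, hold=0.0000 ⇒ V=0.0000 continue  boundary S*=118.1513
step 6: (k=6,j=0): S=89.3023, (K−S)⁺=66.4877, hold=65.8858 ⇒ V=66.4877 exercise | (k=6,j=1): S=107.6250, (K−S)⁺=48.1650, hold=47.5631 ⇒ V=48.1650 exercise | (k=6,j=2): S=129.7071, (K−S)⁺=26.0829, hold=26.9596 ⇒ V=26.9596 continue | (k=6,j=3): S=156.3200, (K−S)⁺=0.0000, hold=9.8642 ⇒ V=9.8642 continue | (k=6,j=4): S=188.3932, (K−S)⁺=0.0000, hold=1.6808 ⇒ V=1.6808 continue | (k=6,j=5): S=227.0471, (K−S)⁺=0.0000, hold=0.0000 ⇒ V=0.0000 continue | (k=6,j=6): S=273.6318, (K−S)⁺=0.0000, hold=0.0000 ⇒ V=0.0000 continue  boundary S*=107.6250
step 5: (k=5,j=0): S=98.0365, (K−S)⁺=57.7535, hold=57.1516 ⇒ V=57.7535 exercise | (k=5,j=1): S=118.1513, (K−S)⁺=37.6387, hold=37.4712 ⇒ V=37.6387 exercise | (k=5,j=2): S=142.3932, (K−S)⁺=13.3968, hold=18.3843 ⇒ V=18.3843 continue | (k=5,j=3): S=171.6089, (K−S)⁺=0.0000, hold=5.7711 ⇒ V=5.7711 continue | (k=5,j=4): S=206.8190, (K−S)⁺=0.0000, hold=0.8414 ⇒ V=0.8414 continue | (k=5,j=5): S=249.2535, (K−S)⁺=0.0000, hold=0.0000 ⇒ V=0.0000 continue  boundary S*=118.1513
step 4: (k=4,j=0): S=107.6250, (K−S)⁺=48.1650, hold=47.5631 ⇒ V=48.1650 exercise | (k=4,j=1): S=129.7071, (K−S)⁺=26.0829, hold=27.9524 ⇒ V=27.9524 continue | (k=4,j=2): S=156.3200, (K−S)⁺=0.0000, hold=12.0632 ⇒ V=12.0632 continue | (k=4,j=3): S=188.3932, (K−S)⁺=0.0000, hold=3.3060 ⇒ V=3.3060 continue | (k=4,j=4): S=227.0471, (K−S)⁺=0.0000, hold=0.4212 ⇒ V=0.4212 continue  boundary S*=107.6250
step 3: (k=3,j=0): S=118.1513, (K−S)⁺=37.6387, hold=37.9631 ⇒ V=37.9631 continue | (k=3,j=1): S=142.3932, (K−S)⁺=13.3968, hold=19.9710 ⇒ V=19.9710 continue | (k=3,j=2): S=171.6089, (K−S)⁺=0.0000, hold=7.6772 ⇒ V=7.6772 continue | (k=3,j=3): S=206.8190, (K−S)⁺=0.0000, hold=1.8638 ⇒ V=1.8638 continue  boundary S*=-
step 2: (k=2,j=0): S=129.7071, (K−S)⁺=26.0829, hold=28.9010 ⇒ V=28.9010 continue | (k=2,j=1): S=156.3200, (K−S)⁺=0.0000, hold=13.8020 ⇒ V=13.8020 continue | (k=2,j=2): S=188.3932, (K−S)⁺=0.0000, hold=4.7669 ⇒ V=4.7669 continue  boundary S*=-
step 1: (k=1,j=0): S=142.3932, (K−S)⁺=13.3968, hold=21.3075 ⇒ V=21.3075 continue | (k=1,j=1): S=171.6089, (K−S)⁺=0.0000, hold=9.2716 ⇒ V=9.2716 continue  boundary S*=-
step 0: (k=0,j=0): S=156.3200, (K−S)⁺=0.0000, hold=15.2612 ⇒ V=15.2612 continue  boundary S*=-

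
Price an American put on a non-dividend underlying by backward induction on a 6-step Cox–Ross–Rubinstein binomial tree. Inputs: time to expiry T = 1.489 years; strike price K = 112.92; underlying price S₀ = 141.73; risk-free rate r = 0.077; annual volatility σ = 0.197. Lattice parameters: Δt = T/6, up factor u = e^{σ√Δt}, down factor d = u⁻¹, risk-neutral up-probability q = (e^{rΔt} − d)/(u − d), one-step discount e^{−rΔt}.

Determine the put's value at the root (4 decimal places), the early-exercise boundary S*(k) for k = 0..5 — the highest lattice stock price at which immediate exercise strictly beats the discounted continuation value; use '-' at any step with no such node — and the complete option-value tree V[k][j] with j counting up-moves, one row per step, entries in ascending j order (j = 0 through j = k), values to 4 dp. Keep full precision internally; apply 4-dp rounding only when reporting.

price = 1.0324
boundary = - - - - 95.7146 105.5843
tree:
1.0324
2.1659 0.2246
4.4554 0.5370 0.0000
8.9241 1.2836 0.0000 0.0000
17.2054 3.0686 0.0000 0.0000 0.0000
26.1524 7.3357 0.0000 0.0000 0.0000 0.0000
34.2631 17.2054 0.0000 0.0000 0.0000 0.0000 0.0000

params: Δt=0.24817 u=1.10312 d=0.90652 q=0.57362 e^(-rΔt)=0.98107
t_6 payoffs: 34.2631 17.2054 0.0000 0.0000 0.0000 0.0000 0.0000
t_5: node(5,0) S=86.7676 payoff=26.1524 vs cont=24.0151 → 26.1524 [stop]  node(5,1) S=105.5843 payoff=7.3357 vs cont=7.1972 → 7.3357 [stop]  node(5,2) S=128.4816 payoff=0.0000 vs cont=0.0000 → 0.0000 [wait]  node(5,3) S=156.3445 payoff=0.0000 vs cont=0.0000 → 0.0000 [wait]  node(5,4) S=190.2499 payoff=0.0000 vs cont=0.0000 → 0.0000 [wait]  node(5,5) S=231.5081 payoff=0.0000 vs cont=0.0000 → 0.0000 [wait]  ⇒ S*(5)=105.5843
t_4: node(4,0) S=95.7146 payoff=17.2054 vs cont=15.0681 → 17.2054 [stop]  node(4,1) S=116.4716 payoff=0.0000 vs cont=3.0686 → 3.0686 [wait]  node(4,2) S=141.7300 payoff=0.0000 vs cont=0.0000 → 0.0000 [wait]  node(4,3) S=172.4660 payoff=0.0000 vs cont=0.0000 → 0.0000 [wait]  node(4,4) S=209.8675 payoff=0.0000 vs cont=0.0000 → 0.0000 [wait]  ⇒ S*(4)=95.7146
t_3: node(3,0) S=105.5843 payoff=7.3357 vs cont=8.9241 → 8.9241 [wait]  node(3,1) S=128.4816 payoff=0.0000 vs cont=1.2836 → 1.2836 [wait]  node(3,2) S=156.3445 payoff=0.0000 vs cont=0.0000 → 0.0000 [wait]  node(3,3) S=190.2499 payoff=0.0000 vs cont=0.0000 → 0.0000 [wait]  ⇒ S*(3)=-
t_2: node(2,0) S=116.4716 payoff=0.0000 vs cont=4.4554 → 4.4554 [wait]  node(2,1) S=141.7300 payoff=0.0000 vs cont=0.5370 → 0.5370 [wait]  node(2,2) S=172.4660 payoff=0.0000 vs cont=0.0000 → 0.0000 [wait]  ⇒ S*(2)=-
t_1: node(1,0) S=128.4816 payoff=0.0000 vs cont=2.1659 → 2.1659 [wait]  node(1,1) S=156.3445 payoff=0.0000 vs cont=0.2246 → 0.2246 [wait]  ⇒ S*(1)=-
t_0: node(0,0) S=141.7300 payoff=0.0000 vs cont=1.0324 → 1.0324 [wait]  ⇒ S*(0)=-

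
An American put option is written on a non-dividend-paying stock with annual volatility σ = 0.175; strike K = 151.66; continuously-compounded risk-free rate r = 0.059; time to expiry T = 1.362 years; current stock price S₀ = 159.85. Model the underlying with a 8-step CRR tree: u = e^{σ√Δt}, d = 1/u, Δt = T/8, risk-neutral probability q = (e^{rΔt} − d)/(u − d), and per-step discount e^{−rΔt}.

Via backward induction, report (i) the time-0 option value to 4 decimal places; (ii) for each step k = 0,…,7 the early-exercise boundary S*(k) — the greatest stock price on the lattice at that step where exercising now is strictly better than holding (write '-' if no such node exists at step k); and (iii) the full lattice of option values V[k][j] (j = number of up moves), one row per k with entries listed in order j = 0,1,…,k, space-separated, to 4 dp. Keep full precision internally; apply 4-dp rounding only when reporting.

Δt=0.17025  u=1.07488  d=0.93034  q=0.55180  discount=0.99001
step 8 (expiry): payoffs max(K−S,0) = 61.9505 48.0129 31.9100 13.3052 0.0000 0.0000 0.0000 0.0000 0.0000
step 7: (k=7,j=0): S=96.4268, (K−S)⁺=55.2332, hold=53.7174 ⇒ V=55.2332 exercise | (k=7,j=1): S=111.4080, (K−S)⁺=40.2520, hold=38.7363 ⇒ V=40.2520 exercise | (k=7,j=2): S=128.7167, (K−S)⁺=22.9433, hold=21.4276 ⇒ V=22.9433 exercise | (k=7,j=3): S=148.7145, (K−S)⁺=2.9455, hold=5.9038 ⇒ V=5.9038 continue | (k=7,j=4): S=171.8193, (K−S)⁺=0.0000, hold=0.0000 ⇒ V=0.0000 continue | (k=7,j=5): S=198.5137, (K−S)⁺=0.0000, hold=0.0000 ⇒ V=0.0000 continue | (k=7,j=6): S=229.3554, (K−S)⁺=0.0000, hold=0.0000 ⇒ V=0.0000 continue | (k=7,j=7): S=264.9888, (K−S)⁺=0.0000, hold=0.0000 ⇒ V=0.0000 continue  boundary S*=128.7167
step 6: (k=6,j=0): S=103.6471, (K−S)⁺=48.0129, hold=46.4972 ⇒ V=48.0129 exercise | (k=6,j=1): S=119.7500, (K−S)⁺=31.9100, hold=30.3942 ⇒ V=31.9100 exercise | (k=6,j=2): S=138.3548, (K−S)⁺=13.3052, hold=13.4056 ⇒ V=13.4056 continue | (k=6,j=3): S=159.8500, (K−S)⁺=0.0000, hold=2.6196 ⇒ V=2.6196 continue | (k=6,j=4): S=184.6848, (K−S)⁺=0.0000, hold=0.0000 ⇒ V=0.0000 continue | (k=6,j=5): S=213.3780, (K−S)⁺=0.0000, hold=0.0000 ⇒ V=0.0000 continue | (k=6,j=6): S=246.5291, (K−S)⁺=0.0000, hold=0.0000 ⇒ V=0.0000 continue  boundary S*=119.7500
step 5: (k=5,j=0): S=111.4080, (K−S)⁺=40.2520, hold=38.7363 ⇒ V=40.2520 exercise | (k=5,j=1): S=128.7167, (K−S)⁺=22.9433, hold=21.4824 ⇒ V=22.9433 exercise | (k=5,j=2): S=148.7145, (K−S)⁺=2.9455, hold=7.3794 ⇒ V=7.3794 continue | (k=5,j=3): S=171.8193, (K−S)⁺=0.0000, hold=1.1624 ⇒ V=1.1624 continue | (k=5,j=4): S=198.5137, (K−S)⁺=0.0000, hold=0.0000 ⇒ V=0.0000 continue | (k=5,j=5): S=229.3554, (K−S)⁺=0.0000, hold=0.0000 ⇒ V=0.0000 continue  boundary S*=128.7167
step 4: (k=4,j=0): S=119.7500, (K−S)⁺=31.9100, hold=30.3942 ⇒ V=31.9100 exercise | (k=4,j=1): S=138.3548, (K−S)⁺=13.3052, hold=14.2117 ⇒ V=14.2117 continue | (k=4,j=2): S=159.8500, (K−S)⁺=0.0000, hold=3.9094 ⇒ V=3.9094 continue | (k=4,j=3): S=184.6848, (K−S)⁺=0.0000, hold=0.5158 ⇒ V=0.5158 continue | (k=4,j=4): S=213.3780, (K−S)⁺=0.0000, hold=0.0000 ⇒ V=0.0000 continue  boundary S*=119.7500
step 3: (k=3,j=0): S=128.7167, (K−S)⁺=22.9433, hold=21.9227 ⇒ V=22.9433 exercise | (k=3,j=1): S=148.7145, (K−S)⁺=2.9455, hold=8.4416 ⇒ V=8.4416 continue | (k=3,j=2): S=171.8193, (K−S)⁺=0.0000, hold=2.0164 ⇒ V=2.0164 continue | (k=3,j=3): S=198.5137, (K−S)⁺=0.0000, hold=0.2289 ⇒ V=0.2289 continue  boundary S*=128.7167
step 2: (k=2,j=0): S=138.3548, (K−S)⁺=13.3052, hold=14.7919 ⇒ V=14.7919 continue | (k=2,j=1): S=159.8500, (K−S)⁺=0.0000, hold=4.8473 ⇒ V=4.8473 continue | (k=2,j=2): S=184.6848, (K−S)⁺=0.0000, hold=1.0197 ⇒ V=1.0197 continue  boundary S*=-
step 1: (k=1,j=0): S=148.7145, (K−S)⁺=2.9455, hold=9.2115 ⇒ V=9.2115 continue | (k=1,j=1): S=171.8193, (K−S)⁺=0.0000, hold=2.7079 ⇒ V=2.7079 continue  boundary S*=-
step 0: (k=0,j=0): S=159.8500, (K−S)⁺=0.0000, hold=5.5666 ⇒ V=5.5666 continue  boundary S*=-

price = 5.5666
boundary = - - - 128.7167 119.7500 128.7167 119.7500 128.7167
tree:
5.5666
9.2115 2.7079
14.7919 4.8473 1.0197
22.9433 8.4416 2.0164 0.2289
31.9100 14.2117 3.9094 0.5158 0.0000
40.2520 22.9433 7.3794 1.1624 0.0000 0.0000
48.0129 31.9100 13.4056 2.6196 0.0000 0.0000 0.0000
55.2332 40.2520 22.9433 5.9038 0.0000 0.0000 0.0000 0.0000
61.9505 48.0129 31.9100 13.3052 0.0000 0.0000 0.0000 0.0000 0.0000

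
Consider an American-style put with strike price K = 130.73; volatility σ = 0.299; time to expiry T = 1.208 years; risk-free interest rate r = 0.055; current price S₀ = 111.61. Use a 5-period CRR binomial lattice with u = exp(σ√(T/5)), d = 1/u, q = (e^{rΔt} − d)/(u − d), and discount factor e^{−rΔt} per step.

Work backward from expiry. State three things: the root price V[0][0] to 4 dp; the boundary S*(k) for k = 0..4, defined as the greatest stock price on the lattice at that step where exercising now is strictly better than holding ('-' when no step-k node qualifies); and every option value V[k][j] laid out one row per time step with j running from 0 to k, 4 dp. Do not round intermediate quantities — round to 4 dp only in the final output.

price = 23.1167
boundary = - 96.3554 83.1858 96.3554 111.6100
tree:
23.1167
34.3746 12.8505
47.5442 21.4967 4.8369
58.9138 34.3746 9.6232 0.3409
68.7295 47.5442 19.1200 0.7032 0.0000
77.2035 58.9138 34.3746 1.4504 0.0000 0.0000

Δt=0.24160  u=1.15832  d=0.86332  q=0.50867  discount=0.98680
step 5 (expiry): payoffs max(K−S,0) = 77.2035 58.9138 34.3746 1.4504 0.0000 0.0000
step 4: (k=4,j=0): S=62.0005, (K−S)⁺=68.7295, hold=67.0038 ⇒ V=68.7295 exercise | (k=4,j=1): S=83.1858, (K−S)⁺=47.5442, hold=45.8185 ⇒ V=47.5442 exercise | (k=4,j=2): S=111.6100, (K−S)⁺=19.1200, hold=17.3944 ⇒ V=19.1200 exercise | (k=4,j=3): S=149.7466, (K−S)⁺=0.0000, hold=0.7032 ⇒ V=0.7032 continue | (k=4,j=4): S=200.9143, (K−S)⁺=0.0000, hold=0.0000 ⇒ V=0.0000 continue  boundary S*=111.6100
step 3: (k=3,j=0): S=71.8162, (K−S)⁺=58.9138, hold=57.1882 ⇒ V=58.9138 exercise | (k=3,j=1): S=96.3554, (K−S)⁺=34.3746, hold=32.6489 ⇒ V=34.3746 exercise | (k=3,j=2): S=129.2796, (K−S)⁺=1.4504, hold=9.6232 ⇒ V=9.6232 continue | (k=3,j=3): S=173.4538, (K−S)⁺=0.0000, hold=0.3409 ⇒ V=0.3409 continue  boundary S*=96.3554
step 2: (k=2,j=0): S=83.1858, (K−S)⁺=47.5442, hold=45.8185 ⇒ V=47.5442 exercise | (k=2,j=1): S=111.6100, (K−S)⁺=19.1200, hold=21.4967 ⇒ V=21.4967 continue | (k=2,j=2): S=149.7466, (K−S)⁺=0.0000, hold=4.8369 ⇒ V=4.8369 continue  boundary S*=83.1858
step 1: (k=1,j=0): S=96.3554, (K−S)⁺=34.3746, hold=33.8419 ⇒ V=34.3746 exercise | (k=1,j=1): S=129.2796, (K−S)⁺=1.4504, hold=12.8505 ⇒ V=12.8505 continue  boundary S*=96.3554
step 0: (k=0,j=0): S=111.6100, (K−S)⁺=19.1200, hold=23.1167 ⇒ V=23.1167 continue  boundary S*=-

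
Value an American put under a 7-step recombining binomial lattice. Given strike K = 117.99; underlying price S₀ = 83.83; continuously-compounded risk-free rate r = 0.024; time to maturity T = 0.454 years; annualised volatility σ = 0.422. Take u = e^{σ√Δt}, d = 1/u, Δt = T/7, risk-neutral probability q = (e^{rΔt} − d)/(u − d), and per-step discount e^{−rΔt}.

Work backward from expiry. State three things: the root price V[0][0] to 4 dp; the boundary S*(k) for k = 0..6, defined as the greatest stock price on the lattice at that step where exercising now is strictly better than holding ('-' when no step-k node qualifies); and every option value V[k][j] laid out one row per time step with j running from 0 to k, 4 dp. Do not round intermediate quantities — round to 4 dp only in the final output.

price = 34.9718
boundary = - 75.2879 67.6163 75.2879 83.8300 93.3412 103.9316
tree:
34.9718
42.7021 26.7238
50.3737 34.4632 18.4393
57.2636 42.7021 25.6635 10.6852
63.4515 50.3737 34.1600 16.5566 4.3691
69.0088 57.2636 42.7021 24.6488 7.8575 0.6100
73.9999 63.4515 50.3737 34.1600 14.0584 1.1758 0.0000
78.4824 69.0088 57.2636 42.7021 24.6488 2.2665 0.0000 0.0000

Δt=0.06486  u=1.11346  d=0.89810  q=0.48039  discount=0.99844
step 7 (expiry): payoffs max(K−S,0) = 78.4824 69.0088 57.2636 42.7021 24.6488 2.2665 0.0000 0.0000
step 6: (k=6,j=0): S=43.9901, (K−S)⁺=73.9999, hold=73.8164 ⇒ V=73.9999 exercise | (k=6,j=1): S=54.5385, (K−S)⁺=63.4515, hold=63.2680 ⇒ V=63.4515 exercise | (k=6,j=2): S=67.6163, (K−S)⁺=50.3737, hold=50.1902 ⇒ V=50.3737 exercise | (k=6,j=3): S=83.8300, (K−S)⁺=34.1600, hold=33.9765 ⇒ V=34.1600 exercise | (k=6,j=4): S=103.9316, (K−S)⁺=14.0584, hold=13.8749 ⇒ V=14.0584 exercise | (k=6,j=5): S=128.8534, (K−S)⁺=0.0000, hold=1.1758 ⇒ V=1.1758 continue | (k=6,j=6): S=159.7511, (K−S)⁺=0.0000, hold=0.0000 ⇒ V=0.0000 continue  boundary S*=103.9316
step 5: (k=5,j=0): S=48.9812, (K−S)⁺=69.0088, hold=68.8253 ⇒ V=69.0088 exercise | (k=5,j=1): S=60.7264, (K−S)⁺=57.2636, hold=57.0801 ⇒ V=57.2636 exercise | (k=5,j=2): S=75.2879, (K−S)⁺=42.7021, hold=42.5185 ⇒ V=42.7021 exercise | (k=5,j=3): S=93.3412, (K−S)⁺=24.6488, hold=24.4652 ⇒ V=24.6488 exercise | (k=5,j=4): S=115.7235, (K−S)⁺=2.2665, hold=7.8575 ⇒ V=7.8575 continue | (k=5,j=5): S=143.4729, (K−S)⁺=0.0000, hold=0.6100 ⇒ V=0.6100 continue  boundary S*=93.3412
step 4: (k=4,j=0): S=54.5385, (K−S)⁺=63.4515, hold=63.2680 ⇒ V=63.4515 exercise | (k=4,j=1): S=67.6163, (K−S)⁺=50.3737, hold=50.1902 ⇒ V=50.3737 exercise | (k=4,j=2): S=83.8300, (K−S)⁺=34.1600, hold=33.9765 ⇒ V=34.1600 exercise | (k=4,j=3): S=103.9316, (K−S)⁺=14.0584, hold=16.5566 ⇒ V=16.5566 continue | (k=4,j=4): S=128.8534, (K−S)⁺=0.0000, hold=4.3691 ⇒ V=4.3691 continue  boundary S*=83.8300
step 3: (k=3,j=0): S=60.7264, (K−S)⁺=57.2636, hold=57.0801 ⇒ V=57.2636 exercise | (k=3,j=1): S=75.2879, (K−S)⁺=42.7021, hold=42.5185 ⇒ V=42.7021 exercise | (k=3,j=2): S=93.3412, (K−S)⁺=24.6488, hold=25.6635 ⇒ V=25.6635 continue | (k=3,j=3): S=115.7235, (K−S)⁺=2.2665, hold=10.6852 ⇒ V=10.6852 continue  boundary S*=75.2879
step 2: (k=2,j=0): S=67.6163, (K−S)⁺=50.3737, hold=50.1902 ⇒ V=50.3737 exercise | (k=2,j=1): S=83.8300, (K−S)⁺=34.1600, hold=34.4632 ⇒ V=34.4632 continue | (k=2,j=2): S=103.9316, (K−S)⁺=14.0584, hold=18.4393 ⇒ V=18.4393 continue  boundary S*=67.6163
step 1: (k=1,j=0): S=75.2879, (K−S)⁺=42.7021, hold=42.6640 ⇒ V=42.7021 exercise | (k=1,j=1): S=93.3412, (K−S)⁺=24.6488, hold=26.7238 ⇒ V=26.7238 continue  boundary S*=75.2879
step 0: (k=0,j=0): S=83.8300, (K−S)⁺=34.1600, hold=34.9718 ⇒ V=34.9718 continue  boundary S*=-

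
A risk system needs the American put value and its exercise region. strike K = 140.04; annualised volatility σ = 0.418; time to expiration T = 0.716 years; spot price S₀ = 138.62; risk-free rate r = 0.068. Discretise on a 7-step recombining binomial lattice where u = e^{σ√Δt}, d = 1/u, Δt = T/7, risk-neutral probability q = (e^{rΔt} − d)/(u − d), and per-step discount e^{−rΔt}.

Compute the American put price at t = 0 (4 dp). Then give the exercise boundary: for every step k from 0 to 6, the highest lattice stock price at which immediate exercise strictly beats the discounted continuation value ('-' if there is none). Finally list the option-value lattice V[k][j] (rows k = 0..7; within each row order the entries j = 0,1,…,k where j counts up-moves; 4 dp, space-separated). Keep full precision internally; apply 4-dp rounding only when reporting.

Δt=0.10229  u=1.14303  d=0.87487  q=0.49266  discount=0.99307
step 7 (expiry): payoffs max(K−S,0) = 85.6631 68.9953 47.2183 18.7662 0.0000 0.0000 0.0000 0.0000
step 6: (k=6,j=0): S=62.1546, (K−S)⁺=77.8854, hold=76.9148 ⇒ V=77.8854 exercise | (k=6,j=1): S=81.2065, (K−S)⁺=58.8335, hold=57.8629 ⇒ V=58.8335 exercise | (k=6,j=2): S=106.0983, (K−S)⁺=33.9417, hold=32.9711 ⇒ V=33.9417 exercise | (k=6,j=3): S=138.6200, (K−S)⁺=1.4200, hold=9.4549 ⇒ V=9.4549 continue | (k=6,j=4): S=181.1104, (K−S)⁺=0.0000, hold=0.0000 ⇒ V=0.0000 continue | (k=6,j=5): S=236.6253, (K−S)⁺=0.0000, hold=0.0000 ⇒ V=0.0000 continue | (k=6,j=6): S=309.1567, (K−S)⁺=0.0000, hold=0.0000 ⇒ V=0.0000 continue  boundary S*=106.0983
step 5: (k=5,j=0): S=71.0447, (K−S)⁺=68.9953, hold=68.0246 ⇒ V=68.9953 exercise | (k=5,j=1): S=92.8217, (K−S)⁺=47.2183, hold=46.2476 ⇒ V=47.2183 exercise | (k=5,j=2): S=121.2738, (K−S)⁺=18.7662, hold=21.7265 ⇒ V=21.7265 continue | (k=5,j=3): S=158.4472, (K−S)⁺=0.0000, hold=4.7637 ⇒ V=4.7637 continue | (k=5,j=4): S=207.0152, (K−S)⁺=0.0000, hold=0.0000 ⇒ V=0.0000 continue | (k=5,j=5): S=270.4705, (K−S)⁺=0.0000, hold=0.0000 ⇒ V=0.0000 continue  boundary S*=92.8217
step 4: (k=4,j=0): S=81.2065, (K−S)⁺=58.8335, hold=57.8629 ⇒ V=58.8335 exercise | (k=4,j=1): S=106.0983, (K−S)⁺=33.9417, hold=34.4194 ⇒ V=34.4194 continue | (k=4,j=2): S=138.6200, (K−S)⁺=1.4200, hold=13.2770 ⇒ V=13.2770 continue | (k=4,j=3): S=181.1104, (K−S)⁺=0.0000, hold=2.4001 ⇒ V=2.4001 continue | (k=4,j=4): S=236.6253, (K−S)⁺=0.0000, hold=0.0000 ⇒ V=0.0000 continue  boundary S*=81.2065
step 3: (k=3,j=0): S=92.8217, (K−S)⁺=47.2183, hold=46.4813 ⇒ V=47.2183 exercise | (k=3,j=1): S=121.2738, (K−S)⁺=18.7662, hold=23.8371 ⇒ V=23.8371 continue | (k=3,j=2): S=158.4472, (K−S)⁺=0.0000, hold=7.8635 ⇒ V=7.8635 continue | (k=3,j=3): S=207.0152, (K−S)⁺=0.0000, hold=1.2092 ⇒ V=1.2092 continue  boundary S*=92.8217
step 2: (k=2,j=0): S=106.0983, (K−S)⁺=33.9417, hold=35.4520 ⇒ V=35.4520 continue | (k=2,j=1): S=138.6200, (K−S)⁺=1.4200, hold=15.8570 ⇒ V=15.8570 continue | (k=2,j=2): S=181.1104, (K−S)⁺=0.0000, hold=4.5535 ⇒ V=4.5535 continue  boundary S*=-
step 1: (k=1,j=0): S=121.2738, (K−S)⁺=18.7662, hold=25.6196 ⇒ V=25.6196 continue | (k=1,j=1): S=158.4472, (K−S)⁺=0.0000, hold=10.2169 ⇒ V=10.2169 continue  boundary S*=-
step 0: (k=0,j=0): S=138.6200, (K−S)⁺=1.4200, hold=17.9064 ⇒ V=17.9064 continue  boundary S*=-

price = 17.9064
boundary = - - - 92.8217 81.2065 92.8217 106.0983
tree:
17.9064
25.6196 10.2169
35.4520 15.8570 4.5535
47.2183 23.8371 7.8635 1.2092
58.8335 34.4194 13.2770 2.4001 0.0000
68.9953 47.2183 21.7265 4.7637 0.0000 0.0000
77.8854 58.8335 33.9417 9.4549 0.0000 0.0000 0.0000
85.6631 68.9953 47.2183 18.7662 0.0000 0.0000 0.0000 0.0000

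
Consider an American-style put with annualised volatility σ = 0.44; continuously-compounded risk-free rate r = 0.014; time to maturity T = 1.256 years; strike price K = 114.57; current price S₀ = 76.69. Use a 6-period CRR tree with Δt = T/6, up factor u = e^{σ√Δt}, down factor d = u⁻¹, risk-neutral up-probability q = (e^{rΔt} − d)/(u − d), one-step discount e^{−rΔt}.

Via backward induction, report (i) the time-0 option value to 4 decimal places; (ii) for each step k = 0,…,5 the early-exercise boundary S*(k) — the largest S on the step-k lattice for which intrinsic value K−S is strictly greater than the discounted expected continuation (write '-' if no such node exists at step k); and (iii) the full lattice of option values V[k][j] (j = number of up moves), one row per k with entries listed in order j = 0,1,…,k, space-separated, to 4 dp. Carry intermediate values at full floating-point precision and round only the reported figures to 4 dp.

price = 41.6236
boundary = - - 51.2720 62.7061 76.6900 93.7924
tree:
41.6236
52.3840 29.1097
63.2980 39.7569 16.6500
72.6471 51.8639 25.6315 6.0886
80.2915 63.2980 37.8800 11.2475 0.0000
86.5419 72.6471 51.8639 20.7776 0.0000 0.0000
91.6527 80.2915 63.2980 37.8800 0.0000 0.0000 0.0000

Δt=0.20933, u=1.22301, d=0.81766, q=0.45708, disc=e^(-rΔt)=0.99707
k=6 terminal: V=max(K-S,0) → 91.6527 80.2915 63.2980 37.8800 0.0000 0.0000 0.0000
k=5: j=0 S=28.0281 intr=86.5419 cont=86.2067 V=86.5419[EX]; j=1 S=41.9229 intr=72.6471 cont=72.3118 V=72.6471[EX]; j=2 S=62.7061 intr=51.8639 cont=51.5287 V=51.8639[EX]; j=3 S=93.7924 intr=20.7776 cont=20.5056 V=20.7776[EX]; j=4 S=140.2898 intr=0.0000 cont=0.0000 V=0.0000[hold]; j=5 S=209.8381 intr=0.0000 cont=0.0000 V=0.0000[hold]  S*(5)=93.7924
k=4: j=0 S=34.2785 intr=80.2915 cont=79.9562 V=80.2915[EX]; j=1 S=51.2720 intr=63.2980 cont=62.9627 V=63.2980[EX]; j=2 S=76.6900 intr=37.8800 cont=37.5447 V=37.8800[EX]; j=3 S=114.7089 intr=0.0000 cont=11.2475 V=11.2475[hold]; j=4 S=171.5755 intr=0.0000 cont=0.0000 V=0.0000[hold]  S*(4)=76.6900
k=3: j=0 S=41.9229 intr=72.6471 cont=72.3118 V=72.6471[EX]; j=1 S=62.7061 intr=51.8639 cont=51.5287 V=51.8639[EX]; j=2 S=93.7924 intr=20.7776 cont=25.6315 V=25.6315[hold]; j=3 S=140.2898 intr=0.0000 cont=6.0886 V=6.0886[hold]  S*(3)=62.7061
k=2: j=0 S=51.2720 intr=63.2980 cont=62.9627 V=63.2980[EX]; j=1 S=76.6900 intr=37.8800 cont=39.7569 V=39.7569[hold]; j=2 S=114.7089 intr=0.0000 cont=16.6500 V=16.6500[hold]  S*(2)=51.2720
k=1: j=0 S=62.7061 intr=51.8639 cont=52.3840 V=52.3840[hold]; j=1 S=93.7924 intr=20.7776 cont=29.1097 V=29.1097[hold]  S*(1)=-
k=0: j=0 S=76.6900 intr=37.8800 cont=41.6236 V=41.6236[hold]  S*(0)=-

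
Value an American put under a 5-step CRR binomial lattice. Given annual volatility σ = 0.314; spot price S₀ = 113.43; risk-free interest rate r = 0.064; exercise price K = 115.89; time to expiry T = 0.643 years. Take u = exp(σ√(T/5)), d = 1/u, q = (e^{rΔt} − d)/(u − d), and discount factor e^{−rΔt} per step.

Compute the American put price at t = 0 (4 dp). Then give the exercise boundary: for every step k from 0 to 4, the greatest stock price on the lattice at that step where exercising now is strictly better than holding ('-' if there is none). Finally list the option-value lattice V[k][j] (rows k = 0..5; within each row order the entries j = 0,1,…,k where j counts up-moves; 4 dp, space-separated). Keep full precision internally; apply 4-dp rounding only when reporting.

Δt=0.12860  u=1.11919  d=0.89351  q=0.50850  discount=0.99180
step 5 (expiry): payoffs max(K−S,0) = 51.2928 34.9768 14.5397 0.0000 0.0000 0.0000
step 4: (k=4,j=0): S=72.2964, (K−S)⁺=43.5936, hold=42.6437 ⇒ V=43.5936 exercise | (k=4,j=1): S=90.5570, (K−S)⁺=25.3330, hold=24.3831 ⇒ V=25.3330 exercise | (k=4,j=2): S=113.4300, (K−S)⁺=2.4600, hold=7.0877 ⇒ V=7.0877 continue | (k=4,j=3): S=142.0802, (K−S)⁺=0.0000, hold=0.0000 ⇒ V=0.0000 continue | (k=4,j=4): S=177.9670, (K−S)⁺=0.0000, hold=0.0000 ⇒ V=0.0000 continue  boundary S*=90.5570
step 3: (k=3,j=0): S=80.9132, (K−S)⁺=34.9768, hold=34.0269 ⇒ V=34.9768 exercise | (k=3,j=1): S=101.3503, (K−S)⁺=14.5397, hold=15.9237 ⇒ V=15.9237 continue | (k=3,j=2): S=126.9494, (K−S)⁺=0.0000, hold=3.4551 ⇒ V=3.4551 continue | (k=3,j=3): S=159.0144, (K−S)⁺=0.0000, hold=0.0000 ⇒ V=0.0000 continue  boundary S*=80.9132
step 2: (k=2,j=0): S=90.5570, (K−S)⁺=25.3330, hold=25.0811 ⇒ V=25.3330 exercise | (k=2,j=1): S=113.4300, (K−S)⁺=2.4600, hold=9.5049 ⇒ V=9.5049 continue | (k=2,j=2): S=142.0802, (K−S)⁺=0.0000, hold=1.6843 ⇒ V=1.6843 continue  boundary S*=90.5570
step 1: (k=1,j=0): S=101.3503, (K−S)⁺=14.5397, hold=17.1427 ⇒ V=17.1427 continue | (k=1,j=1): S=126.9494, (K−S)⁺=0.0000, hold=5.4828 ⇒ V=5.4828 continue  boundary S*=-
step 0: (k=0,j=0): S=113.4300, (K−S)⁺=2.4600, hold=11.1217 ⇒ V=11.1217 continue  boundary S*=-

price = 11.1217
boundary = - - 90.5570 80.9132 90.5570
tree:
11.1217
17.1427 5.4828
25.3330 9.5049 1.6843
34.9768 15.9237 3.4551 0.0000
43.5936 25.3330 7.0877 0.0000 0.0000
51.2928 34.9768 14.5397 0.0000 0.0000 0.0000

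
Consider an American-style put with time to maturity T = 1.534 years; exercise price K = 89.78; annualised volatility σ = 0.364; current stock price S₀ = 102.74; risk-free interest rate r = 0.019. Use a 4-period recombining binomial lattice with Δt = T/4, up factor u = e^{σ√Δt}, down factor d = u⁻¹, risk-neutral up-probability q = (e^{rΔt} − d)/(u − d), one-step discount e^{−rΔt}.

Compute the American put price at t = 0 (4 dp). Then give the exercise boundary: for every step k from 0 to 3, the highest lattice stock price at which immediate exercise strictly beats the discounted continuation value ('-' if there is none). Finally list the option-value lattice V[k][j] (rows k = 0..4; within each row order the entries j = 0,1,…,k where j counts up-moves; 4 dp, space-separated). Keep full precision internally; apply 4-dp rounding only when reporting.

price = 10.9180
boundary = - - - 52.2455
tree:
10.9180
17.1728 3.7481
26.0774 6.9912 0.0000
37.5345 13.0406 0.0000 0.0000
48.0784 24.3245 0.0000 0.0000 0.0000

Δt=0.38350  u=1.25284  d=0.79818  q=0.45997  discount=0.99274
step 4 (expiry): payoffs max(K−S,0) = 48.0784 24.3245 0.0000 0.0000 0.0000
step 3: (k=3,j=0): S=52.2455, (K−S)⁺=37.5345, hold=36.8827 ⇒ V=37.5345 exercise | (k=3,j=1): S=82.0055, (K−S)⁺=7.7745, hold=13.0406 ⇒ V=13.0406 continue | (k=3,j=2): S=128.7171, (K−S)⁺=0.0000, hold=0.0000 ⇒ V=0.0000 continue | (k=3,j=3): S=202.0365, (K−S)⁺=0.0000, hold=0.0000 ⇒ V=0.0000 continue  boundary S*=52.2455
step 2: (k=2,j=0): S=65.4555, (K−S)⁺=24.3245, hold=26.0774 ⇒ V=26.0774 continue | (k=2,j=1): S=102.7400, (K−S)⁺=0.0000, hold=6.9912 ⇒ V=6.9912 continue | (k=2,j=2): S=161.2624, (K−S)⁺=0.0000, hold=0.0000 ⇒ V=0.0000 continue  boundary S*=-
step 1: (k=1,j=0): S=82.0055, (K−S)⁺=7.7745, hold=17.1728 ⇒ V=17.1728 continue | (k=1,j=1): S=128.7171, (K−S)⁺=0.0000, hold=3.7481 ⇒ V=3.7481 continue  boundary S*=-
step 0: (k=0,j=0): S=102.7400, (K−S)⁺=0.0000, hold=10.9180 ⇒ V=10.9180 continue  boundary S*=-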